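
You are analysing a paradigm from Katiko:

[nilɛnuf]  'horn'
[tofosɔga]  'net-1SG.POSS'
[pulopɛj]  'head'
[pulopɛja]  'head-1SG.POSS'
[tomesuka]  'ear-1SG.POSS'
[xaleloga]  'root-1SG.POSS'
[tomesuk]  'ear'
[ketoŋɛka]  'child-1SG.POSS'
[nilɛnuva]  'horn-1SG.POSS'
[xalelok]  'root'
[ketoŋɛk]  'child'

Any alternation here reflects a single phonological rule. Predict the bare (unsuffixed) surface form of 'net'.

[tofosɔk]

'root' shows [g] ~ [k] at the end of the stem ([xaleloga] vs [xalelok]).
If /k/ were underlying and a rule turned it into [g] before the 1SG.POSS suffix, 'child' would also alternate; but it has [k] in both [ketoŋɛka] and [ketoŋɛk].
The underlying segment must be /g/; voiced obstruents become voiceless word-finally, yielding [k] there.
From [tofosɔga] the stem 'net' is /tofosɔg/; word-finally this yields [tofosɔk].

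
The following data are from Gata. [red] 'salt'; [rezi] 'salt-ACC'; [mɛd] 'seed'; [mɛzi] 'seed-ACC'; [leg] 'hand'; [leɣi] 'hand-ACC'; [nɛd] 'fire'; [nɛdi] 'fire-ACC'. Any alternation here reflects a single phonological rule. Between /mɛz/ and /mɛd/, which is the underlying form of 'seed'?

/mɛz/

'seed' shows [d] ~ [z] at the end of the stem ([mɛd] vs [mɛzi]).
Compare 'fire', with invariant [d] in [nɛd] and [nɛdi]: an analysis with underlying /d/ and a rule producing [z] before the ACC suffix would wrongly predict alternation here too.
So /z/ is underlying, and a rule of word-final hardening — voiced fricatives become stops word-finally — gives [d].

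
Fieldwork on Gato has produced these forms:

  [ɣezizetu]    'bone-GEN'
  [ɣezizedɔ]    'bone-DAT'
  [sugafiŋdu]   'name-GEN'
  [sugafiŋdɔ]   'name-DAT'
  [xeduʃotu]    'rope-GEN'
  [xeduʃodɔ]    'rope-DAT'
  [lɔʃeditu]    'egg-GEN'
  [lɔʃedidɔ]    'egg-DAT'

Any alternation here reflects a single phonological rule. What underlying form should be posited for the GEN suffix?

The GEN suffix surfaces as [-du] and [-tu], depending on the final segment of the stem.
By contrast the DAT suffix keeps its initial [d] throughout — that segment must be underlying.
So the underlying form is /-tu/, and voiceless stops become voiced after a nasal.

/-tu/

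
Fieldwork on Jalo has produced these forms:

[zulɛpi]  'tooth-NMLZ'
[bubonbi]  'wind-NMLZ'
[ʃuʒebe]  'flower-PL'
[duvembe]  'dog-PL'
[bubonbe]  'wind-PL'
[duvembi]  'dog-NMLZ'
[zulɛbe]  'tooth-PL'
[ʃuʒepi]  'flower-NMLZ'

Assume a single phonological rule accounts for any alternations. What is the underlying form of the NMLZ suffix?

The NMLZ suffix surfaces as [-bi] and [-pi], depending on the final segment of the stem.
The PL suffix, which begins with [b], is invariant after every stem; so [b] is not altered by any rule here.
The NMLZ suffix is therefore /-pi/ underlyingly, with post-nasal voicing: voiceless stops become voiced after a nasal.

/-pi/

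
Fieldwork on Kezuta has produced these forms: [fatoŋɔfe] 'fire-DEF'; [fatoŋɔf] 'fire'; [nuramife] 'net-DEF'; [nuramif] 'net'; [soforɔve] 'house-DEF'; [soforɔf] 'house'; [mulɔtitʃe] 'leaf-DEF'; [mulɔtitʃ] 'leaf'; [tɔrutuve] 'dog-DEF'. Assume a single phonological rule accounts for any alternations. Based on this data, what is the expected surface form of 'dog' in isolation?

The stem for 'house' ends in [v] in [soforɔve] but [f] in [soforɔf].
But 'fire' keeps [f] in both environments ([fatoŋɔfe], [fatoŋɔf]), so there is no rule changing /f/ to [v] before the DEF suffix.
Therefore /v/ is basic and [f] is derived by word-final obstruent devoicing (voiced obstruents become voiceless word-finally).
The one attested form of 'dog', [tɔrutuve], shows underlying /tɔrutuv/. Applying the same rule word-finally gives [tɔrutuf].

[tɔrutuf]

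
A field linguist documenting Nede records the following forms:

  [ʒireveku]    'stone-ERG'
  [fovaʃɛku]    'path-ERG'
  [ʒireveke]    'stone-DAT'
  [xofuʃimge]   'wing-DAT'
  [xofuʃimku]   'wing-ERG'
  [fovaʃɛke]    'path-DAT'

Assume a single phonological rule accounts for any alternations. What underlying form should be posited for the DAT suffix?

The DAT suffix surfaces as [-ge] and [-ke], depending on the final segment of the stem.
The ERG suffix, which begins with [k], is invariant after every stem; so [k] is not altered by any rule here.
The DAT suffix is therefore /-ge/ underlyingly, with post-vocalic devoicing: voiced stops become voiceless after a vowel.

/-ge/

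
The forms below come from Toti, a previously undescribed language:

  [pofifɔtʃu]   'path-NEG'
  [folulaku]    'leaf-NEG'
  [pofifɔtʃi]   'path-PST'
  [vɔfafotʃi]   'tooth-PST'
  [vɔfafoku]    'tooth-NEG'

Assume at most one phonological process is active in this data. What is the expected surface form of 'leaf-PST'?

[folulatʃi]

'tooth' shows [tʃ] ~ [k] at the end of the stem ([vɔfafotʃi] vs [vɔfafoku]).
But 'path' keeps [tʃ] in both environments ([pofifɔtʃi], [pofifɔtʃu]), so there is no rule changing /tʃ/ to [k] before the NEG suffix.
So /k/ is underlying, and a rule of palatalization before a front vowel — /k/ becomes palato-alveolar [tʃ] before a front vowel — gives [tʃ].
From [folulaku] the stem 'leaf' is /folulak/; before a front vowel this yields [folulatʃi].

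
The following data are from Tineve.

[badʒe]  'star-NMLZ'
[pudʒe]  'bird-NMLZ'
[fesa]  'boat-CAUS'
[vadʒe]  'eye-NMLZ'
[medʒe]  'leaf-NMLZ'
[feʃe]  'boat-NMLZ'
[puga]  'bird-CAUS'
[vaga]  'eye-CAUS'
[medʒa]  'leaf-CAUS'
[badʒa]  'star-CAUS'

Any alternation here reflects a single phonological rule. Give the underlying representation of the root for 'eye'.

The root 'eye' surfaces as [vadʒe] and [vaga], with a stem-final [dʒ] ~ [g] alternation.
Compare 'leaf', with invariant [dʒ] in [medʒe] and [medʒa]: an analysis with underlying /dʒ/ and a rule producing [g] before the CAUS suffix would wrongly predict alternation here too.
The alternation reflects palatalization before a front vowel: /g/ and /s/ become palato-alveolar [dʒ] and [ʃ] before a front vowel. /g/ is underlying.
The underlying form of 'eye' is therefore /vag/.

/vag/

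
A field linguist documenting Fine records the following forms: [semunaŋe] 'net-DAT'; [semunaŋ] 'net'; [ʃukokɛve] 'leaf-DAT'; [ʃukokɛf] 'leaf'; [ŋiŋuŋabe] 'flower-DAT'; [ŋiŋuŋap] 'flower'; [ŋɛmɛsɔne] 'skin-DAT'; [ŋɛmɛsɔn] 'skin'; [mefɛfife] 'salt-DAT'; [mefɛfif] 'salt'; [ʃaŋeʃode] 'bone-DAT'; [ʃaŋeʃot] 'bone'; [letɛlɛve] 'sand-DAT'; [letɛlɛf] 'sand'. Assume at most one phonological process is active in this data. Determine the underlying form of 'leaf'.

'leaf' shows [v] ~ [f] at the end of the stem ([ʃukokɛve] vs [ʃukokɛf]).
Compare 'salt', with invariant [f] in [mefɛfife] and [mefɛfif]: an analysis with underlying /f/ and a rule producing [v] before the DAT suffix would wrongly predict alternation here too.
The underlying segment must be /v/; voiced obstruents become voiceless word-finally, yielding [f] there.

/ʃukokɛv/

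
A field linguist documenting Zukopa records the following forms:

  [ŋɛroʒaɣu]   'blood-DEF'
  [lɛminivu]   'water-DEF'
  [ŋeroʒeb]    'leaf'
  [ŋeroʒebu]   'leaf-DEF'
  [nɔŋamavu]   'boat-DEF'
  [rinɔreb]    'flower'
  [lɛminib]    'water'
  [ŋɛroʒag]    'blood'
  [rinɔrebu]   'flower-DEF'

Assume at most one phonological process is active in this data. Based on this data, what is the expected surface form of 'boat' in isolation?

[nɔŋamab]

The root 'water' surfaces as [lɛminib] and [lɛminivu], with a stem-final [b] ~ [v] alternation.
Compare 'leaf', with invariant [b] in [ŋeroʒeb] and [ŋeroʒebu]: an analysis with underlying /b/ and a rule producing [v] before the DEF suffix would wrongly predict alternation here too.
Therefore /v/ is basic and [b] is derived by word-final hardening (voiced fricatives become stops word-finally).
The one attested form of 'boat', [nɔŋamavu], shows underlying /nɔŋamav/. Applying the same rule word-finally gives [nɔŋamab].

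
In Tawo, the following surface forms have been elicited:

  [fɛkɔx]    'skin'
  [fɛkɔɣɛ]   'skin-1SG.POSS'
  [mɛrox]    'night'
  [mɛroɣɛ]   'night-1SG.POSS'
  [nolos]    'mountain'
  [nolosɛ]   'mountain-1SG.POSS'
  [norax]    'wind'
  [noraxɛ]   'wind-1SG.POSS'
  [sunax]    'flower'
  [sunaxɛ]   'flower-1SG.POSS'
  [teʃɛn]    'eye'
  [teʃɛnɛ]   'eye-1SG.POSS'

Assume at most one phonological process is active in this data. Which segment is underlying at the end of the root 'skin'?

/ɣ/

The stem for 'skin' ends in [x] in [fɛkɔx] but [ɣ] in [fɛkɔɣɛ].
But 'wind' keeps [x] in both environments ([norax], [noraxɛ]), so there is no rule changing /x/ to [ɣ] before the 1SG.POSS suffix.
The underlying segment must be /ɣ/; voiced obstruents become voiceless word-finally, yielding [x] there.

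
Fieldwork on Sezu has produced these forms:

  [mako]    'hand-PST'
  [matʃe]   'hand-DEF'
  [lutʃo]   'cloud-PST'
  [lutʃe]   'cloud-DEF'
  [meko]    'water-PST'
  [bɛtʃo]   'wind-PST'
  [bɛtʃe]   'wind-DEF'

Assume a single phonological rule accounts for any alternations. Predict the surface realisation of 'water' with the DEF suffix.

[metʃe]

The stem for 'hand' ends in [k] in [mako] but [tʃ] in [matʃe].
If /tʃ/ were underlying and a rule turned it into [k] before the PST suffix, 'wind' would also alternate; but it has [tʃ] in both [bɛtʃo] and [bɛtʃe].
The underlying segment must be /k/; /k/ becomes palato-alveolar [tʃ] before a front vowel, yielding [tʃ] there.
From [meko] the stem 'water' is /mek/; before a front vowel this yields [metʃe].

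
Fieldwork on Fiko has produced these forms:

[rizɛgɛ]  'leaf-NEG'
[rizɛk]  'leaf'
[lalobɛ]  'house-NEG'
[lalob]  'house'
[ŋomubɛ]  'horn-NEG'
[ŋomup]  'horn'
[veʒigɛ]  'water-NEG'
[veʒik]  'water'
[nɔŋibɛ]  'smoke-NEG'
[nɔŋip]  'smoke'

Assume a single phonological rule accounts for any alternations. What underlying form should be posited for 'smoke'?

/nɔŋip/

In [nɔŋibɛ] and [nɔŋip] the final segment of 'smoke' alternates: [b] ~ [p].
Compare 'house', with invariant [b] in [lalobɛ] and [lalob]: an analysis with underlying /b/ and a rule producing [p] in isolation would wrongly predict alternation here too.
The underlying segment must be /p/; voiceless stops become voiced between vowels, yielding [b] there.
So 'smoke' = /nɔŋip/.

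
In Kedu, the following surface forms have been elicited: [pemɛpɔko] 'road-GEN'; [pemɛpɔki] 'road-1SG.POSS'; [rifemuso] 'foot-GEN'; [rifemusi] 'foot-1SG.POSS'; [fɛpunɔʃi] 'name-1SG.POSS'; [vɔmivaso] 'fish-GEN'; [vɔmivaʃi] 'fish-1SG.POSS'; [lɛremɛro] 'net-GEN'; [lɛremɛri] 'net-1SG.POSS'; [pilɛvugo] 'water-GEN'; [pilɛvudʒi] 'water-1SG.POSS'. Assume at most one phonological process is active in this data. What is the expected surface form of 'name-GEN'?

'fish' shows [s] ~ [ʃ] at the end of the stem ([vɔmivaso] vs [vɔmivaʃi]).
The stem 'foot' ([rifemuso], [rifemusi]) shows [s] unchanged in both environments, so [s] cannot be basic with [ʃ] derived before the 1SG.POSS suffix.
So /ʃ/ is underlying, and a rule of depalatalization — palato-alveolar /dʒ/ and /ʃ/ become [g] and [s] when no front vowel follows — gives [s].
From [fɛpunɔʃi] the stem 'name' is /fɛpunɔʃ/; when no front vowel follows this yields [fɛpunɔso].

[fɛpunɔso]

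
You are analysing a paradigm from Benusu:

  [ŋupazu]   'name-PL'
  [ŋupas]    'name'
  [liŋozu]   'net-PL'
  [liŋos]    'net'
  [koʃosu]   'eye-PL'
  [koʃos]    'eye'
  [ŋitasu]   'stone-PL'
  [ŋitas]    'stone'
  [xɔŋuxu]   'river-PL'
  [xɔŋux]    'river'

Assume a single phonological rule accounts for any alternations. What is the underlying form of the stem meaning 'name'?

/ŋupaz/

'name' shows [z] ~ [s] at the end of the stem ([ŋupazu] vs [ŋupas]).
Compare 'stone', with invariant [s] in [ŋitasu] and [ŋitas]: an analysis with underlying /s/ and a rule producing [z] before the PL suffix would wrongly predict alternation here too.
The underlying segment must be /z/; voiced obstruents become voiceless word-finally, yielding [s] there.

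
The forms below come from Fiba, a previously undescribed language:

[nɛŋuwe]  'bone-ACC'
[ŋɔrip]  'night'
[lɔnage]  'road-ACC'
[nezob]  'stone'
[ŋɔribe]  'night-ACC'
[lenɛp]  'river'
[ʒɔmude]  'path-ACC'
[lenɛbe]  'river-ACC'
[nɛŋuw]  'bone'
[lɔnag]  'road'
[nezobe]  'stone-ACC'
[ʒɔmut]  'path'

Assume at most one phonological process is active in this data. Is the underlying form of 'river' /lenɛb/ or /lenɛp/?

In [lenɛbe] and [lenɛp] the final segment of 'river' alternates: [b] ~ [p].
Compare 'stone', with invariant [b] in [nezobe] and [nezob]: an analysis with underlying /b/ and a rule producing [p] in isolation would wrongly predict alternation here too.
Therefore /p/ is basic and [b] is derived by intervocalic voicing (voiceless stops become voiced between vowels).

/lenɛp/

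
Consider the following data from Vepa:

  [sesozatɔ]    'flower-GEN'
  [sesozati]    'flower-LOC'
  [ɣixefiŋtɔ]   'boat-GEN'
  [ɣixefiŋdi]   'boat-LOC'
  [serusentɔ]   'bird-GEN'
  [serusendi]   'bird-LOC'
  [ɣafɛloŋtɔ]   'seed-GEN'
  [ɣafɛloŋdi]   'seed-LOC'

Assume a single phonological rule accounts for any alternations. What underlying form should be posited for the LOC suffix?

The LOC morpheme has two allomorphs, [-di] and [-ti].
By contrast the GEN suffix keeps its initial [t] throughout — that segment must be underlying.
The LOC suffix is therefore /-di/ underlyingly, with post-vocalic devoicing: voiced stops become voiceless after a vowel.

/-di/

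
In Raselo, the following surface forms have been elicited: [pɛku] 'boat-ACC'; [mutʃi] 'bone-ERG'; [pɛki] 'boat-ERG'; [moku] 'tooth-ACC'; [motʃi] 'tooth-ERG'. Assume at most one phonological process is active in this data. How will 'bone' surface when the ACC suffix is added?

[muku]

In [motʃi] and [moku] the final segment of 'tooth' alternates: [tʃ] ~ [k].
If /k/ were underlying and a rule turned it into [tʃ] before the ERG suffix, 'boat' would also alternate; but it has [k] in both [pɛki] and [pɛku].
So /tʃ/ is underlying, and a rule of depalatalization — palato-alveolar /tʃ/ becomes [k] when no front vowel follows — gives [k].
The one attested form of 'bone', [mutʃi], shows underlying /mutʃ/. Applying the same rule when no front vowel follows gives [muku].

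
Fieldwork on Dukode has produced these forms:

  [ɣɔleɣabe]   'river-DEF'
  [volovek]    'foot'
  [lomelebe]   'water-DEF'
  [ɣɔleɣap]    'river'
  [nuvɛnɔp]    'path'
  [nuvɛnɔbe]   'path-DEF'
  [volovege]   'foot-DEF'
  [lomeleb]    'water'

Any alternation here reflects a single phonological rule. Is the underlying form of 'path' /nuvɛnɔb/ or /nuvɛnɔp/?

'path' shows [p] ~ [b] at the end of the stem ([nuvɛnɔp] vs [nuvɛnɔbe]).
The stem 'water' ([lomeleb], [lomelebe]) shows [b] unchanged in both environments, so [b] cannot be basic with [p] derived in isolation.
Therefore /p/ is basic and [b] is derived by intervocalic voicing (voiceless stops become voiced between vowels).

/nuvɛnɔp/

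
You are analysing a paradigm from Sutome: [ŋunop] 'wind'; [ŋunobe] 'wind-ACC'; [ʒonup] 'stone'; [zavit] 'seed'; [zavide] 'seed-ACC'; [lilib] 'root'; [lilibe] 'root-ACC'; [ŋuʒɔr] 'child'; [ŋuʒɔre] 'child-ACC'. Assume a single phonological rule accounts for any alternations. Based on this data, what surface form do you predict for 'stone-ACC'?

[ʒonube]

'wind' shows [p] ~ [b] at the end of the stem ([ŋunop] vs [ŋunobe]).
If /b/ were underlying and a rule turned it into [p] in isolation, 'root' would also alternate; but it has [b] in both [lilib] and [lilibe].
So /p/ is underlying, and a rule of intervocalic voicing — voiceless stops become voiced between vowels — gives [b].
From [ʒonup] the stem 'stone' is /ʒonup/; between vowels this yields [ʒonube].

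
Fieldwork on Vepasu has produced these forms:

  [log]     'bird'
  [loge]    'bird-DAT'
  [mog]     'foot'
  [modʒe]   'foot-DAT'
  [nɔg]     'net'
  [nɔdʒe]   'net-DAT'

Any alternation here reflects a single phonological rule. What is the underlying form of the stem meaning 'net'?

/nɔdʒ/

The root 'net' surfaces as [nɔdʒe] and [nɔg], with a stem-final [dʒ] ~ [g] alternation.
But 'bird' keeps [g] in both environments ([loge], [log]), so there is no rule changing /g/ to [dʒ] before the DAT suffix.
So /dʒ/ is underlying, and a rule of depalatalization — palato-alveolar /dʒ/ becomes [g] when no front vowel follows — gives [g].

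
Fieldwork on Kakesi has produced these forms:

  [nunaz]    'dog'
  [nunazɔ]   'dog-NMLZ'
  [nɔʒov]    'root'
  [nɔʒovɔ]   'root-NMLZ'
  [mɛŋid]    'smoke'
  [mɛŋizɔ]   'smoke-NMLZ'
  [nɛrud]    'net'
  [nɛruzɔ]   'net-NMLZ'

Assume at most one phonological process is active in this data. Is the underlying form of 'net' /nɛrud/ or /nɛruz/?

The stem for 'net' ends in [d] in [nɛrud] but [z] in [nɛruzɔ].
Compare 'dog', with invariant [z] in [nunaz] and [nunazɔ]: an analysis with underlying /z/ and a rule producing [d] in isolation would wrongly predict alternation here too.
So /d/ is underlying, and a rule of intervocalic spirantization — voiced stops become fricatives between vowels — gives [z].

/nɛrud/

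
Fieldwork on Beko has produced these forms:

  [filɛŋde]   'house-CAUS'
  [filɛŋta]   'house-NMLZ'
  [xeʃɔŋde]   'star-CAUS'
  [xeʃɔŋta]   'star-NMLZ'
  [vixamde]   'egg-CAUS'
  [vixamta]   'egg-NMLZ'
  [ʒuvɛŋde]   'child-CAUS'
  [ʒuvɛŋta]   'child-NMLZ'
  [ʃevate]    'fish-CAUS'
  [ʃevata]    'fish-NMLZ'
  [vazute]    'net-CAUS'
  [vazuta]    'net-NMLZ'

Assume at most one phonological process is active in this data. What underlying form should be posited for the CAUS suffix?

/-de/

The CAUS suffix surfaces as [-de] and [-te], depending on the final segment of the stem.
By contrast the NMLZ suffix keeps its initial [t] throughout — that segment must be underlying.
The CAUS suffix is therefore /-de/ underlyingly, with post-vocalic devoicing: voiced stops become voiceless after a vowel.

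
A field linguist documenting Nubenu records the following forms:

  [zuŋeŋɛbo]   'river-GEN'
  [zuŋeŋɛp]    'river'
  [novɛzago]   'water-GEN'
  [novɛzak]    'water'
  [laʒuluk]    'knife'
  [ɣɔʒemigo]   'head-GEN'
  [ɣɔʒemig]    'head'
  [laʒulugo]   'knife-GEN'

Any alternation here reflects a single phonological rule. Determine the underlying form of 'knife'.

The root 'knife' surfaces as [laʒulugo] and [laʒuluk], with a stem-final [g] ~ [k] alternation.
But 'head' keeps [g] in both environments ([ɣɔʒemigo], [ɣɔʒemig]), so there is no rule changing /g/ to [k] in isolation.
Therefore /k/ is basic and [g] is derived by intervocalic voicing (voiceless stops become voiced between vowels).
Hence 'knife' is /laʒuluk/ underlyingly.

/laʒuluk/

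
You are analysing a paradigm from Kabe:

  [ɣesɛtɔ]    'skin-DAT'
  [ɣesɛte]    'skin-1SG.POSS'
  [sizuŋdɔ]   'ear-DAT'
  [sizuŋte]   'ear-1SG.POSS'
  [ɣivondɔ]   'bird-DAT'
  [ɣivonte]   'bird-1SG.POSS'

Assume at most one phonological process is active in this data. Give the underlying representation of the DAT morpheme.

The DAT morpheme has two allomorphs, [-dɔ] and [-tɔ].
The 1SG.POSS suffix, which begins with [t], is invariant after every stem; so [t] is not altered by any rule here.
The DAT suffix is therefore /-dɔ/ underlyingly, with post-vocalic devoicing: voiced stops become voiceless after a vowel.

/-dɔ/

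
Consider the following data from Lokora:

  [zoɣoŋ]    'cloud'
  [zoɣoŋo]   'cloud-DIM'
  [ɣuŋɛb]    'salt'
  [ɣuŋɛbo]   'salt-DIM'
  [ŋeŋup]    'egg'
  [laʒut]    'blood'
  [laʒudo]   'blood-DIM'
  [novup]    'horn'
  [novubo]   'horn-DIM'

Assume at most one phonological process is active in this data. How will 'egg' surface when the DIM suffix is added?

The root 'horn' surfaces as [novup] and [novubo], with a stem-final [p] ~ [b] alternation.
If /b/ were underlying and a rule turned it into [p] in isolation, 'salt' would also alternate; but it has [b] in both [ɣuŋɛb] and [ɣuŋɛbo].
Therefore /p/ is basic and [b] is derived by intervocalic voicing (voiceless stops become voiced between vowels).
The one attested form of 'egg', [ŋeŋup], shows underlying /ŋeŋup/. Applying the same rule between vowels gives [ŋeŋubo].

[ŋeŋubo]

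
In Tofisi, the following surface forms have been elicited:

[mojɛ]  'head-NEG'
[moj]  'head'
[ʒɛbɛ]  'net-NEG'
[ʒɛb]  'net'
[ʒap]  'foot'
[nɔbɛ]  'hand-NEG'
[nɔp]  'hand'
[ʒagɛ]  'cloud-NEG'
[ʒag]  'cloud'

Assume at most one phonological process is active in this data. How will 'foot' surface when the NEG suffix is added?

[ʒabɛ]

'hand' shows [b] ~ [p] at the end of the stem ([nɔbɛ] vs [nɔp]).
But 'net' keeps [b] in both environments ([ʒɛbɛ], [ʒɛb]), so there is no rule changing /b/ to [p] in isolation.
Therefore /p/ is basic and [b] is derived by intervocalic voicing (voiceless stops become voiced between vowels).
The one attested form of 'foot', [ʒap], shows underlying /ʒap/. Applying the same rule between vowels gives [ʒabɛ].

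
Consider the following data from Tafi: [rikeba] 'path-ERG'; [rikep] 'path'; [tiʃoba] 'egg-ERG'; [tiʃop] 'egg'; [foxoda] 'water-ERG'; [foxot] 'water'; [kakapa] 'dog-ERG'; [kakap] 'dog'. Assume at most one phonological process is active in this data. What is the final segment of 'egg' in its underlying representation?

In [tiʃoba] and [tiʃop] the final segment of 'egg' alternates: [b] ~ [p].
If /p/ were underlying and a rule turned it into [b] before the ERG suffix, 'dog' would also alternate; but it has [p] in both [kakapa] and [kakap].
Therefore /b/ is basic and [p] is derived by word-final obstruent devoicing (voiced obstruents become voiceless word-finally).

/b/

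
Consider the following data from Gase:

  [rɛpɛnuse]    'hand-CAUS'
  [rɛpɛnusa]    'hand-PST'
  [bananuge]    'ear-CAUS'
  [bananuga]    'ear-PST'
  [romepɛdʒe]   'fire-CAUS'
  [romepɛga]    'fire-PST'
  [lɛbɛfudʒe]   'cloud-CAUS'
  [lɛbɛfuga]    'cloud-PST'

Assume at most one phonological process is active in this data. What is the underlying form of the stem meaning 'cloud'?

'cloud' shows [dʒ] ~ [g] at the end of the stem ([lɛbɛfudʒe] vs [lɛbɛfuga]).
The stem 'ear' ([bananuge], [bananuga]) shows [g] unchanged in both environments, so [g] cannot be basic with [dʒ] derived before the CAUS suffix.
The alternation reflects depalatalization: palato-alveolar /dʒ/ becomes [g] when no front vowel follows. /dʒ/ is underlying.
So 'cloud' = /lɛbɛfudʒ/.

/lɛbɛfudʒ/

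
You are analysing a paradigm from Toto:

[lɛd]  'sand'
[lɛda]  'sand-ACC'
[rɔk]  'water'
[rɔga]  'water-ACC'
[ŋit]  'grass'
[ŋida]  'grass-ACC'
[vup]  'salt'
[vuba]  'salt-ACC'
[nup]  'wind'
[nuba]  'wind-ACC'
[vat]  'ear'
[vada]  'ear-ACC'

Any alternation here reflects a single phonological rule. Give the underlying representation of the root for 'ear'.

/vat/

The root 'ear' surfaces as [vat] and [vada], with a stem-final [t] ~ [d] alternation.
Compare 'sand', with invariant [d] in [lɛd] and [lɛda]: an analysis with underlying /d/ and a rule producing [t] in isolation would wrongly predict alternation here too.
So /t/ is underlying, and a rule of intervocalic voicing — voiceless stops become voiced between vowels — gives [d].
Hence 'ear' is /vat/ underlyingly.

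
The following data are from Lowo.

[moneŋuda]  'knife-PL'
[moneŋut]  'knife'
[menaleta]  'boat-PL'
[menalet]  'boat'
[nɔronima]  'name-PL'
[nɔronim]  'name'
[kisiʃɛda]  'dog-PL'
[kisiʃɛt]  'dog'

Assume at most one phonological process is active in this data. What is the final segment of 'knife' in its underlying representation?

'knife' shows [d] ~ [t] at the end of the stem ([moneŋuda] vs [moneŋut]).
If /t/ were underlying and a rule turned it into [d] before the PL suffix, 'boat' would also alternate; but it has [t] in both [menaleta] and [menalet].
So /d/ is underlying, and a rule of word-final obstruent devoicing — voiced obstruents become voiceless word-finally — gives [t].

/d/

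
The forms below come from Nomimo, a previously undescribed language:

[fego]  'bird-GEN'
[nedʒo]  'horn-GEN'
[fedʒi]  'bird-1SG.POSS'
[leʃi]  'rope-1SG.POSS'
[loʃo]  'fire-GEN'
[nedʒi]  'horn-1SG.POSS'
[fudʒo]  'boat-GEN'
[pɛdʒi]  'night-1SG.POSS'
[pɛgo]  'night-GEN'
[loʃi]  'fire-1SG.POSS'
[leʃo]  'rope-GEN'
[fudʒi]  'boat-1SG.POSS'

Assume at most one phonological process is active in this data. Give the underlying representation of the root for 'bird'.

The stem for 'bird' ends in [g] in [fego] but [dʒ] in [fedʒi].
If /dʒ/ were underlying and a rule turned it into [g] before the GEN suffix, 'horn' would also alternate; but it has [dʒ] in both [nedʒo] and [nedʒi].
So /g/ is underlying, and a rule of palatalization before a front vowel — /g/ becomes palato-alveolar [dʒ] before a front vowel — gives [dʒ].

/feg/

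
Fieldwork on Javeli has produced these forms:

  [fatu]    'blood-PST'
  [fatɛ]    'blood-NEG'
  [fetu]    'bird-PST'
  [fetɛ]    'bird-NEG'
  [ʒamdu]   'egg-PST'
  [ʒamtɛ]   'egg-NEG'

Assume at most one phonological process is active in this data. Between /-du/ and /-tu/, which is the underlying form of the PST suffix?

The PST morpheme has two allomorphs, [-du] and [-tu].
By contrast the NEG suffix keeps its initial [t] throughout — that segment must be underlying.
The PST suffix is therefore /-du/ underlyingly, with post-vocalic devoicing: voiced stops become voiceless after a vowel.

/-du/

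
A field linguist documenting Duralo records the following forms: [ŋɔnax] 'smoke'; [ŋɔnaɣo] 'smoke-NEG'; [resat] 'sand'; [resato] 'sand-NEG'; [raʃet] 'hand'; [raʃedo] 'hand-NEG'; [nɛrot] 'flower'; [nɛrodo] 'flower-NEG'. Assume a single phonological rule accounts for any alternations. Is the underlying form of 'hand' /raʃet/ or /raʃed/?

'hand' shows [t] ~ [d] at the end of the stem ([raʃet] vs [raʃedo]).
Compare 'sand', with invariant [t] in [resat] and [resato]: an analysis with underlying /t/ and a rule producing [d] before the NEG suffix would wrongly predict alternation here too.
So /d/ is underlying, and a rule of word-final obstruent devoicing — voiced obstruents become voiceless word-finally — gives [t].

/raʃed/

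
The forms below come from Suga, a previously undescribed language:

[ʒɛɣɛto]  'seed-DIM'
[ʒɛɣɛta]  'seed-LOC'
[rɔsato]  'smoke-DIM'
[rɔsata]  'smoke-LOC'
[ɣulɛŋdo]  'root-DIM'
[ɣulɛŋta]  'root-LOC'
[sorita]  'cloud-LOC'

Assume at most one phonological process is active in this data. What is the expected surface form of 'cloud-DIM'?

The DIM morpheme has two allomorphs, [-do] and [-to].
By contrast the LOC suffix keeps its initial [t] throughout — that segment must be underlying.
The DIM suffix is therefore /-do/ underlyingly, with post-vocalic devoicing: voiced stops become voiceless after a vowel.
After 'cloud', which ends in a vowel, the suffix surfaces as [-to], giving [sorito].

[sorito]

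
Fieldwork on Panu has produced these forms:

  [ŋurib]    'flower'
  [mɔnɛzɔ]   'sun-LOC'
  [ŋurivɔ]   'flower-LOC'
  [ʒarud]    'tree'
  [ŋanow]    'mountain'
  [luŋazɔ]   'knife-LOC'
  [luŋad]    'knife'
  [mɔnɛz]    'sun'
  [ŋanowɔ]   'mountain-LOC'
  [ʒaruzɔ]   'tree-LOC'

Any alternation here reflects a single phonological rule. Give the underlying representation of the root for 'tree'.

'tree' shows [z] ~ [d] at the end of the stem ([ʒaruzɔ] vs [ʒarud]).
The stem 'sun' ([mɔnɛzɔ], [mɔnɛz]) shows [z] unchanged in both environments, so [z] cannot be basic with [d] derived in isolation.
The alternation reflects intervocalic spirantization: voiced stops become fricatives between vowels. /d/ is underlying.

/ʒarud/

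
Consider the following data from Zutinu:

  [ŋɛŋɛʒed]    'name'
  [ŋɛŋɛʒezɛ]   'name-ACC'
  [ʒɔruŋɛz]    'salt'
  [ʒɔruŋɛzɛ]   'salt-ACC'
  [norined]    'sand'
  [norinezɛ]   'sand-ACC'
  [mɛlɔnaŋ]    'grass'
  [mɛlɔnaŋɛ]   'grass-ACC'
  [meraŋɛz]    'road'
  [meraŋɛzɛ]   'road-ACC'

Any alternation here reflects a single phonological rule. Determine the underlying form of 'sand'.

/norined/

The stem for 'sand' ends in [d] in [norined] but [z] in [norinezɛ].
If /z/ were underlying and a rule turned it into [d] in isolation, 'road' would also alternate; but it has [z] in both [meraŋɛz] and [meraŋɛzɛ].
Therefore /d/ is basic and [z] is derived by intervocalic spirantization (voiced stops become fricatives between vowels).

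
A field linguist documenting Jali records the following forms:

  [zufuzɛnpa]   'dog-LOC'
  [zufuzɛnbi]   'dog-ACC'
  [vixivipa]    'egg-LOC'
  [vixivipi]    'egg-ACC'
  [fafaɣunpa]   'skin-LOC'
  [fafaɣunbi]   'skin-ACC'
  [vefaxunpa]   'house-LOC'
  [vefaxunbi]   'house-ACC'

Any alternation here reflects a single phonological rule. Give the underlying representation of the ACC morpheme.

/-bi/

The ACC morpheme has two allomorphs, [-bi] and [-pi].
By contrast the LOC suffix keeps its initial [p] throughout — that segment must be underlying.
The ACC suffix is therefore /-bi/ underlyingly, with post-vocalic devoicing: voiced stops become voiceless after a vowel.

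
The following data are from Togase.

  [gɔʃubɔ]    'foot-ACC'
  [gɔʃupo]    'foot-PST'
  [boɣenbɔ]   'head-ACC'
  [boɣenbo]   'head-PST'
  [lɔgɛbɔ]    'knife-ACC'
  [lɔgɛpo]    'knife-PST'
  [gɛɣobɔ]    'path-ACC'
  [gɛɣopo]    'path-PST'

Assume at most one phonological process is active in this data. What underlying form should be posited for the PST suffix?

/-po/

The PST morpheme has two allomorphs, [-bo] and [-po].
The ACC suffix, which begins with [b], is invariant after every stem; so [b] is not altered by any rule here.
The PST suffix is therefore /-po/ underlyingly, with post-nasal voicing: voiceless stops become voiced after a nasal.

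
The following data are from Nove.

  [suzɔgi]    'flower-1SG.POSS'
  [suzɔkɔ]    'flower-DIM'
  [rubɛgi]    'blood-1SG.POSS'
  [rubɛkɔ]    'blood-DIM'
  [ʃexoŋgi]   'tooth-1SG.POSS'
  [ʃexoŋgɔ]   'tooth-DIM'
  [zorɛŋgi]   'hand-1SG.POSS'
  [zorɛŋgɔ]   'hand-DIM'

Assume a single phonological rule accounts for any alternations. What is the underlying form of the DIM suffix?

/-kɔ/

The DIM suffix surfaces as [-gɔ] and [-kɔ], depending on the final segment of the stem.
The 1SG.POSS suffix, which begins with [g], is invariant after every stem; so [g] is not altered by any rule here.
The DIM suffix is therefore /-kɔ/ underlyingly, with post-nasal voicing: voiceless stops become voiced after a nasal.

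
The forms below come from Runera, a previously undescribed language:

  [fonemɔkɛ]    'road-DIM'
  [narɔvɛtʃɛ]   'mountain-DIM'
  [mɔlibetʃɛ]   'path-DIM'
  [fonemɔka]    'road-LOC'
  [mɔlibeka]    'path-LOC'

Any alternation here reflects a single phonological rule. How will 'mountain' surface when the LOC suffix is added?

[narɔvɛka]

'path' shows [tʃ] ~ [k] at the end of the stem ([mɔlibetʃɛ] vs [mɔlibeka]).
But 'road' keeps [k] in both environments ([fonemɔkɛ], [fonemɔka]), so there is no rule changing /k/ to [tʃ] before the DIM suffix.
Therefore /tʃ/ is basic and [k] is derived by depalatalization (palato-alveolar /tʃ/ becomes [k] when no front vowel follows).
From [narɔvɛtʃɛ] the stem 'mountain' is /narɔvɛtʃ/; when no front vowel follows this yields [narɔvɛka].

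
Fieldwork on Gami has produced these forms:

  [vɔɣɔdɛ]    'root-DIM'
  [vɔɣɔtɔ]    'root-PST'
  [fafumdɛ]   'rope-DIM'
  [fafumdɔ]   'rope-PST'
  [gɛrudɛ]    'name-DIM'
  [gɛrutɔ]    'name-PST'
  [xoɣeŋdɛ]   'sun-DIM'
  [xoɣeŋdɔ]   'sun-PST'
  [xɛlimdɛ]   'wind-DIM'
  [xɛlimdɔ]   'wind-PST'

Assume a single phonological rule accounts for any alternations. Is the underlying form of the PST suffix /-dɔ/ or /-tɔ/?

/-tɔ/

The PST suffix surfaces as [-dɔ] and [-tɔ], depending on the final segment of the stem.
The DIM suffix, which begins with [d], is invariant after every stem; so [d] is not altered by any rule here.
So the underlying form is /-tɔ/, and voiceless stops become voiced after a nasal.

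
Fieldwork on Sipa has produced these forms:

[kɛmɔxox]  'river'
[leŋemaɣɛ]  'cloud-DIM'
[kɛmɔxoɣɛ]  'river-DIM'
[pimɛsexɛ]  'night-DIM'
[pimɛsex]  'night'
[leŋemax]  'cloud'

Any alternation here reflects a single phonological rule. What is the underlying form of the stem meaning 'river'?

In [kɛmɔxoɣɛ] and [kɛmɔxox] the final segment of 'river' alternates: [ɣ] ~ [x].
If /x/ were underlying and a rule turned it into [ɣ] before the DIM suffix, 'night' would also alternate; but it has [x] in both [pimɛsexɛ] and [pimɛsex].
So /ɣ/ is underlying, and a rule of word-final obstruent devoicing — voiced obstruents become voiceless word-finally — gives [x].
So 'river' = /kɛmɔxoɣ/.

/kɛmɔxoɣ/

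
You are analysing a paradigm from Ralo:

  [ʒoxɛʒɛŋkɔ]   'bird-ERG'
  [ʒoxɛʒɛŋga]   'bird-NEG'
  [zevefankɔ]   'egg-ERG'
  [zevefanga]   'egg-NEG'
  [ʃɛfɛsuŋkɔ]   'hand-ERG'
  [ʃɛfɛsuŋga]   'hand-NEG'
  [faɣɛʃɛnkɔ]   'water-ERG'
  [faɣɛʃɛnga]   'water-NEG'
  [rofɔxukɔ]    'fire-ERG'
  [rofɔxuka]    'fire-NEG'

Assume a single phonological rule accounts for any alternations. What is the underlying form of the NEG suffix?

The NEG suffix surfaces as [-ga] and [-ka], depending on the final segment of the stem.
The ERG suffix, which begins with [k], is invariant after every stem; so [k] is not altered by any rule here.
So the underlying form is /-ga/, and voiced stops become voiceless after a vowel.

/-ga/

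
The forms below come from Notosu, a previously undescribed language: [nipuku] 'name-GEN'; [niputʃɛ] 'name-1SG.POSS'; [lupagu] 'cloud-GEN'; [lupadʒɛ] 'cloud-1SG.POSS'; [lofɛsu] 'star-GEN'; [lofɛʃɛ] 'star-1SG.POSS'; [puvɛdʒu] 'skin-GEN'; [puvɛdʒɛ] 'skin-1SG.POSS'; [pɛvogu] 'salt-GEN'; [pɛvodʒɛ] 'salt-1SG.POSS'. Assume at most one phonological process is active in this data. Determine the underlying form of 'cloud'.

/lupag/

In [lupagu] and [lupadʒɛ] the final segment of 'cloud' alternates: [g] ~ [dʒ].
The stem 'skin' ([puvɛdʒu], [puvɛdʒɛ]) shows [dʒ] unchanged in both environments, so [dʒ] cannot be basic with [g] derived before the GEN suffix.
The underlying segment must be /g/; /k/, /g/ and /s/ become palato-alveolar [tʃ], [dʒ] and [ʃ] before a front vowel, yielding [dʒ] there.
So 'cloud' = /lupag/.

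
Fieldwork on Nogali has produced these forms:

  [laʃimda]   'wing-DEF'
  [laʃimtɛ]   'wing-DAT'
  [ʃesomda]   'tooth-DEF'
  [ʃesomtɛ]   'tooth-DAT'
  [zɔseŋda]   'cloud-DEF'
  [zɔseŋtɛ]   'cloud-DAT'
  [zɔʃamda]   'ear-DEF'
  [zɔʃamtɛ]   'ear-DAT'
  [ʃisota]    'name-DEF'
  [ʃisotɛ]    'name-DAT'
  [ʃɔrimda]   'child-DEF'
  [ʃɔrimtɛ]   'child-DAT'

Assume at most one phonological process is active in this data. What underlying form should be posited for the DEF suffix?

The DEF suffix surfaces as [-da] and [-ta], depending on the final segment of the stem.
By contrast the DAT suffix keeps its initial [t] throughout — that segment must be underlying.
So the underlying form is /-da/, and voiced stops become voiceless after a vowel.

/-da/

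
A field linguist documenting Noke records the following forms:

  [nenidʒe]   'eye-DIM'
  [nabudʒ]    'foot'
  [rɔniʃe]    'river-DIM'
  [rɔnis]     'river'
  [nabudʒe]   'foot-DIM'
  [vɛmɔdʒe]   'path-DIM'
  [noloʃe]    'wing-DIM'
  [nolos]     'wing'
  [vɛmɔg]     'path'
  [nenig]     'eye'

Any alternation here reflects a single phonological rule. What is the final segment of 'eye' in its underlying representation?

In [nenig] and [nenidʒe] the final segment of 'eye' alternates: [g] ~ [dʒ].
Compare 'foot', with invariant [dʒ] in [nabudʒ] and [nabudʒe]: an analysis with underlying /dʒ/ and a rule producing [g] in isolation would wrongly predict alternation here too.
Therefore /g/ is basic and [dʒ] is derived by palatalization before a front vowel (/g/ and /s/ become palato-alveolar [dʒ] and [ʃ] before a front vowel).

/g/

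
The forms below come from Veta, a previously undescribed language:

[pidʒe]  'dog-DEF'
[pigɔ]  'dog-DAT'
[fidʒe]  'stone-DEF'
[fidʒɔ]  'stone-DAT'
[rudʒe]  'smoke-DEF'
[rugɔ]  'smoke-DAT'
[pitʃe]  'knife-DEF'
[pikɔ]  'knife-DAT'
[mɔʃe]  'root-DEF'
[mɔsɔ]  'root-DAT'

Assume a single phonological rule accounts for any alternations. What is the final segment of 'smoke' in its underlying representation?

In [rudʒe] and [rugɔ] the final segment of 'smoke' alternates: [dʒ] ~ [g].
If /dʒ/ were underlying and a rule turned it into [g] before the DAT suffix, 'stone' would also alternate; but it has [dʒ] in both [fidʒe] and [fidʒɔ].
Therefore /g/ is basic and [dʒ] is derived by palatalization before a front vowel (/k/, /g/ and /s/ become palato-alveolar [tʃ], [dʒ] and [ʃ] before a front vowel).

/g/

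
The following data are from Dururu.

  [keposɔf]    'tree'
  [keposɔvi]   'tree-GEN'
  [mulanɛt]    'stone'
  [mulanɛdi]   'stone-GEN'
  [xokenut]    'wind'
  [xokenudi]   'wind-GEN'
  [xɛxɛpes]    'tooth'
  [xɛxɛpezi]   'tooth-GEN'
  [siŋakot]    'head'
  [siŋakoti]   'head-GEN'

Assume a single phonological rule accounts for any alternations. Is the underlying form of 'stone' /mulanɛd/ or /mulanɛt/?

The stem for 'stone' ends in [t] in [mulanɛt] but [d] in [mulanɛdi].
But 'head' keeps [t] in both environments ([siŋakot], [siŋakoti]), so there is no rule changing /t/ to [d] before the GEN suffix.
Therefore /d/ is basic and [t] is derived by word-final obstruent devoicing (voiced obstruents become voiceless word-finally).

/mulanɛd/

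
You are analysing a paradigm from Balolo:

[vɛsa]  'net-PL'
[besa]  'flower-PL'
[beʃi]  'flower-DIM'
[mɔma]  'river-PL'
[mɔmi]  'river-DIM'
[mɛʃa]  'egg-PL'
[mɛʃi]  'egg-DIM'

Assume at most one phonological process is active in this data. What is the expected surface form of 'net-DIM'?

[vɛʃi]

'flower' shows [s] ~ [ʃ] at the end of the stem ([besa] vs [beʃi]).
But 'egg' keeps [ʃ] in both environments ([mɛʃa], [mɛʃi]), so there is no rule changing /ʃ/ to [s] before the PL suffix.
The alternation reflects palatalization before a front vowel: /s/ becomes palato-alveolar [ʃ] before a front vowel. /s/ is underlying.
From [vɛsa] the stem 'net' is /vɛs/; before a front vowel this yields [vɛʃi].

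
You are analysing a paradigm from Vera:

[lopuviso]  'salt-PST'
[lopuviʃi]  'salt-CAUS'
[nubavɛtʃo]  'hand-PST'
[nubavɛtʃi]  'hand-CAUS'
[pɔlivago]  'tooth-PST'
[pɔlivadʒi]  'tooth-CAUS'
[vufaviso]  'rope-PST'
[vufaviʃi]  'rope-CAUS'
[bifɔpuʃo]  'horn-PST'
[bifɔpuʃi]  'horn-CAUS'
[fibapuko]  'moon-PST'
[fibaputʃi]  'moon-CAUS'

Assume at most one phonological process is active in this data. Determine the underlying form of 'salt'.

The root 'salt' surfaces as [lopuviso] and [lopuviʃi], with a stem-final [s] ~ [ʃ] alternation.
If /ʃ/ were underlying and a rule turned it into [s] before the PST suffix, 'horn' would also alternate; but it has [ʃ] in both [bifɔpuʃo] and [bifɔpuʃi].
The underlying segment must be /s/; /k/, /g/ and /s/ become palato-alveolar [tʃ], [dʒ] and [ʃ] before a front vowel, yielding [ʃ] there.

/lopuvis/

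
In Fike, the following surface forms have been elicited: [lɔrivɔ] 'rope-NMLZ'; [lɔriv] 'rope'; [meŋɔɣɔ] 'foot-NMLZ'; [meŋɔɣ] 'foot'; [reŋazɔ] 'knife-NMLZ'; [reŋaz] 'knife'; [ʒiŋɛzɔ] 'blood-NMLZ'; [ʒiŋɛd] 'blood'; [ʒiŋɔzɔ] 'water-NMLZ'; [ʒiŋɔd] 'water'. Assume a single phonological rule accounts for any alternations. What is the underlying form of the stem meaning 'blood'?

In [ʒiŋɛzɔ] and [ʒiŋɛd] the final segment of 'blood' alternates: [z] ~ [d].
But 'knife' keeps [z] in both environments ([reŋazɔ], [reŋaz]), so there is no rule changing /z/ to [d] in isolation.
The alternation reflects intervocalic spirantization: voiced stops become fricatives between vowels. /d/ is underlying.

/ʒiŋɛd/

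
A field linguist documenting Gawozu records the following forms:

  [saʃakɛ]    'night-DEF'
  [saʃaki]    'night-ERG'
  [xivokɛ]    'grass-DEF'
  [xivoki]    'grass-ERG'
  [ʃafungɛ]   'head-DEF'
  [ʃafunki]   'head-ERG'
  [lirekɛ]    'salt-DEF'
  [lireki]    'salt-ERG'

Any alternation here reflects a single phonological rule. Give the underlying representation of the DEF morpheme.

/-gɛ/

The DEF suffix surfaces as [-gɛ] and [-kɛ], depending on the final segment of the stem.
By contrast the ERG suffix keeps its initial [k] throughout — that segment must be underlying.
The DEF suffix is therefore /-gɛ/ underlyingly, with post-vocalic devoicing: voiced stops become voiceless after a vowel.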